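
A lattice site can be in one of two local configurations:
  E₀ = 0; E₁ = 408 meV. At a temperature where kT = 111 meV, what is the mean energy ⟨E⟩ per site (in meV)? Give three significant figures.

Eᵢ/kT = 0, 3.6757.
Z = Σ e^(−Eᵢ/kT) = e^(−0) + e^(−3.6757) = 1.0000 + 0.025332 = 1.0253.
⟨E⟩ = Σ Eᵢ e^(−Eᵢ/kT) / Z = (0·1.0000 + 408·0.025332) / 1.0253 = 10.1 meV.

10.1 meV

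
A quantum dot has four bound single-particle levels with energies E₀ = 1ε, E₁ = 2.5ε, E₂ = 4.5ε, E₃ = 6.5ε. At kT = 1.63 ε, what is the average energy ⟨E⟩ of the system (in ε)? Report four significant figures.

1.771 ε

Eᵢ/kT = 0.613497, 1.53374, 2.76074, 3.98773.
Z = Σ e^(−Eᵢ/kT) = e^(−0.613497) + e^(−1.53374) + e^(−2.76074) + e^(−3.98773) = 0.541454 + 0.215727 + 0.0632449 + 0.0185418 = 0.838968.
⟨E⟩ = Σ Eᵢ e^(−Eᵢ/kT) / Z = (1·0.541454 + 2.5·0.215727 + 4.5·0.0632449 + 6.5·0.0185418) / 0.838968 = 1.771 ε.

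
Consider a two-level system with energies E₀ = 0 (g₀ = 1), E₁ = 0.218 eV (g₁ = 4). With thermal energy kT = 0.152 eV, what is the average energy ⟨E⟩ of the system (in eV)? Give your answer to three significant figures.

0.106 eV

Eᵢ/kT = 0, 1.4342.
Z = Σ gᵢe^(−Eᵢ/kT) = 1·e^(−0) + 4·e^(−1.4342) = 1.0000 + 0.95322 = 1.9532.
⟨E⟩ = Σ Eᵢ gᵢe^(−Eᵢ/kT) / Z = (0·1.0000 + 0.218·0.95322) / 1.9532 = 0.106 eV.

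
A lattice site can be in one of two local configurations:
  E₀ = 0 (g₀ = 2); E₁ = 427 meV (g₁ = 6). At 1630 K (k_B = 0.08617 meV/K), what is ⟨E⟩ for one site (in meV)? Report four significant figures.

53.58 meV

k_BT = 0.08617 × 1630 K = 140.457 meV.
Eᵢ/kT = 0, 3.04008.
Z = Σ gᵢe^(−Eᵢ/kT) = 2·e^(−0) + 6·e^(−3.04008) = 2.00000 + 0.286986 = 2.28699.
⟨E⟩ = Σ Eᵢ gᵢe^(−Eᵢ/kT) / Z = (0·2.00000 + 427·0.286986) / 2.28699 = 53.58 meV.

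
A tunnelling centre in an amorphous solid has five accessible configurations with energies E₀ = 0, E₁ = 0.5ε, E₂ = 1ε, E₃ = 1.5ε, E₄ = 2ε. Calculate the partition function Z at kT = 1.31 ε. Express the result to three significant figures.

Eᵢ/kT = 0, 0.38168, 0.76336, 1.1450, 1.5267.
Z = Σ e^(−Eᵢ/kT) = e^(−0) + e^(−0.38168) + e^(−0.76336) + e^(−1.1450) + e^(−1.5267) = 1.0000 + 0.68271 + 0.46610 + 0.31822 + 0.21725 = 2.6843.

Z = 2.68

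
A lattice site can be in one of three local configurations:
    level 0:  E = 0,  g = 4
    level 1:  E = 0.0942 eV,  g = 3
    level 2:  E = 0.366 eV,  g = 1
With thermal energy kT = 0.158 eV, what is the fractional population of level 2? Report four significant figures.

Eᵢ/kT = 0, 0.596203, 2.31646.
Z = Σ gᵢe^(−Eᵢ/kT) = 4·e^(−0) + 3·e^(−0.596203) + 1·e^(−2.31646) = 4.00000 + 1.65270 + 0.0986221 = 5.75132.
P₂ = g₂ e^(−E₂/kT) / Z = 0.0986221/5.75132 = 0.01715.

0.01715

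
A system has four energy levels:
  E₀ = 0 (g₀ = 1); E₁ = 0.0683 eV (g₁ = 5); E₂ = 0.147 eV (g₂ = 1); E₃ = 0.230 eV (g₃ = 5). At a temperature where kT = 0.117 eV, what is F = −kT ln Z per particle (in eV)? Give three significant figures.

Eᵢ/kT = 0, 0.58376, 1.2564, 1.9658.
Z = Σ gᵢe^(−Eᵢ/kT) = 1·e^(−0) + 5·e^(−0.58376) + 1·e^(−1.2564) + 5·e^(−1.9658) = 1.0000 + 2.7890 + 0.28468 + 0.70022 = 4.7739.
F = −kT ln Z = −0.117 × ln(4.7739) = −0.117 × 1.5632 = -0.183 eV.

-0.183 eV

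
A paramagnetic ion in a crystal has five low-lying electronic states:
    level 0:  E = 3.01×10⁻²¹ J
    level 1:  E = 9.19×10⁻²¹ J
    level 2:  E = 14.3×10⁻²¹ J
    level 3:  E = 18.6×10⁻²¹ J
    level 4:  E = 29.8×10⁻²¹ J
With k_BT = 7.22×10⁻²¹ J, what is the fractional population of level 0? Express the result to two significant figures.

0.56

Eᵢ/kT = 0.4169, 1.273, 1.981, 2.576, 4.127.
Z = Σ e^(−Eᵢ/kT) = e^(−0.4169) + e^(−1.273) + e^(−1.981) + e^(−2.576) + e^(−4.127) = 0.6591 + 0.2800 + 0.1379 + 0.07608 + 0.01613 = 1.169.
P₀ = e^(−E₀/kT) / Z = 0.6591/1.169 = 0.56.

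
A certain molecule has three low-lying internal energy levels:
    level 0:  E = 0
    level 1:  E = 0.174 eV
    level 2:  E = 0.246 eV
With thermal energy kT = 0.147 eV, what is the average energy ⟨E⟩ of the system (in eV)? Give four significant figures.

0.06656 eV

Eᵢ/kT = 0, 1.18367, 1.67347.
Z = Σ e^(−Eᵢ/kT) = e^(−0) + e^(−1.18367) + e^(−1.67347) = 1.00000 + 0.306153 + 0.187595 = 1.49375.
⟨E⟩ = Σ Eᵢ e^(−Eᵢ/kT) / Z = (0·1.00000 + 0.174·0.306153 + 0.246·0.187595) / 1.49375 = 0.06656 eV.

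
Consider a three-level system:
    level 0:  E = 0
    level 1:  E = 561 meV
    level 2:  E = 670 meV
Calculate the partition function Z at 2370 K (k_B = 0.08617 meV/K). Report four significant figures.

k_BT = 0.08617 × 2370 K = 204.223 meV.
Eᵢ/kT = 0, 2.74700, 3.28073.
Z = Σ e^(−Eᵢ/kT) = e^(−0) + e^(−2.74700) + e^(−3.28073) = 1.00000 + 0.0641199 + 0.0376008 = 1.10172.

Z = 1.102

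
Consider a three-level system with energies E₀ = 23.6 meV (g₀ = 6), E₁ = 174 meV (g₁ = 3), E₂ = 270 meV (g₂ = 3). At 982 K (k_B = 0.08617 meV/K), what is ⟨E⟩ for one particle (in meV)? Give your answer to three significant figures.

41.1 meV

k_BT = 0.08617 × 982 K = 84.619 meV.
Eᵢ/kT = 0.27890, 2.0563, 3.1908.
Z = Σ gᵢe^(−Eᵢ/kT) = 6·e^(−0.27890) + 3·e^(−2.0563) + 3·e^(−3.1908) = 4.5397 + 0.38378 + 0.12342 = 5.0469.
⟨E⟩ = Σ Eᵢ gᵢe^(−Eᵢ/kT) / Z = (23.6·4.5397 + 174·0.38378 + 270·0.12342) / 5.0469 = 41.1 meV.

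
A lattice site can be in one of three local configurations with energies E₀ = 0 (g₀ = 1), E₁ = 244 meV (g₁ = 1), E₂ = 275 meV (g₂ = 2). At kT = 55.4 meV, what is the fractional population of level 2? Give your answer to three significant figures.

0.0136

Eᵢ/kT = 0, 4.4043, 4.9639.
Z = Σ gᵢe^(−Eᵢ/kT) = 1·e^(−0) + 1·e^(−4.4043) + 2·e^(−4.9639) = 1.0000 + 0.012225 + 0.013971 = 1.0262.
P₂ = g₂ e^(−E₂/kT) / Z = 0.013971/1.0262 = 0.0136.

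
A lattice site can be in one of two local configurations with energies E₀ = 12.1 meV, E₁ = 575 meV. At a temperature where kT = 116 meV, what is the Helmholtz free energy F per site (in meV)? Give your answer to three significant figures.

Eᵢ/kT = 0.10431, 4.9569.
Z = Σ e^(−Eᵢ/kT) = e^(−0.10431) + e^(−4.9569) = 0.90095 + 0.0070347 = 0.90798.
F = −kT ln Z = −116 × ln(0.90798) = −116 × -0.096533 = 11.2 meV.

11.2 meV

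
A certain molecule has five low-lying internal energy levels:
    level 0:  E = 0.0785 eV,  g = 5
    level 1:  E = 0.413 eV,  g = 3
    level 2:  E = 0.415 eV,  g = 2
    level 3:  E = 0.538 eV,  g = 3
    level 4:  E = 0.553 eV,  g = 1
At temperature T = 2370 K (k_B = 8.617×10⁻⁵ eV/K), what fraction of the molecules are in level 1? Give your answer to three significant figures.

0.0914

k_BT = 8.617×10⁻⁵ × 2370 K = 0.20422 eV.
Eᵢ/kT = 0.38439, 2.0223, 2.0321, 2.6344, 2.7079.
Z = Σ gᵢe^(−Eᵢ/kT) = 5·e^(−0.38439) + 3·e^(−2.0223) + 2·e^(−2.0321) + 3·e^(−2.6344) + 1·e^(−2.7079) = 3.4043 + 0.39705 + 0.26212 + 0.21529 + 0.066677 = 4.3454.
P₁ = g₁ e^(−E₁/kT) / Z = 0.39705/4.3454 = 0.0914.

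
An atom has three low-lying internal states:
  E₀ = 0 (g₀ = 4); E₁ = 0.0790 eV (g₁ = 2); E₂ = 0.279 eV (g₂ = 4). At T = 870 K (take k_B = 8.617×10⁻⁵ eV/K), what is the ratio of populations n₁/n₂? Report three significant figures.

k_BT = 8.617×10⁻⁵ × 870 K = 0.074968 eV.
n₁/n₂ = (g₁/g₂) exp[−(E₁−E₂)/kT] = (2/4) × exp(−(-0.2000 eV)/(0.074968 eV)) = (2/4) × exp(2.6678) = 7.20.

7.20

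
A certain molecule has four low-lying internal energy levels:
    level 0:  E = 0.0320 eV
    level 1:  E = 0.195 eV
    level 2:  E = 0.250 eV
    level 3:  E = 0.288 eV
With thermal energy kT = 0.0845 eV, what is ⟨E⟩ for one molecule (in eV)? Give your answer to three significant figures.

0.0734 eV

Eᵢ/kT = 0.37870, 2.3077, 2.9586, 3.4083.
Z = Σ e^(−Eᵢ/kT) = e^(−0.37870) + e^(−2.3077) + e^(−2.9586) + e^(−3.4083) = 0.68475 + 0.099490 + 0.051892 + 0.033097 = 0.86923.
⟨E⟩ = Σ Eᵢ e^(−Eᵢ/kT) / Z = (0.0320·0.68475 + 0.195·0.099490 + 0.250·0.051892 + 0.288·0.033097) / 0.86923 = 0.0734 eV.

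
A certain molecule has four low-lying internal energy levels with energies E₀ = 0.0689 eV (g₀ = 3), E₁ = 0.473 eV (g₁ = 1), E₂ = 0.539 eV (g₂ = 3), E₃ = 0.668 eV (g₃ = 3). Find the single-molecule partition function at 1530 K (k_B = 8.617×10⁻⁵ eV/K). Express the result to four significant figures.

k_BT = 8.617×10⁻⁵ × 1530 K = 0.131840 eV.
Eᵢ/kT = 0.522603, 3.58768, 4.08829, 5.06675.
Z = Σ gᵢe^(−Eᵢ/kT) = 3·e^(−0.522603) + 1·e^(−3.58768) + 3·e^(−4.08829) + 3·e^(−5.06675) = 1.77893 + 0.0276624 + 0.0503036 + 0.0189086 = 1.87580.

Z = 1.876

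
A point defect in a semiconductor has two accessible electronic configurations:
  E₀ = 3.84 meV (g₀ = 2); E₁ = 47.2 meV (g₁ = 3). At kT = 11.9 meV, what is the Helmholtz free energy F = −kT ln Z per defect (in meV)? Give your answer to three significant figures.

Eᵢ/kT = 0.32269, 3.9664.
Z = Σ gᵢe^(−Eᵢ/kT) = 2·e^(−0.32269) + 3·e^(−3.9664) = 1.4484 + 0.056824 = 1.5052.
F = −kT ln Z = −11.9 × ln(1.5052) = −11.9 × 0.40893 = -4.87 meV.

-4.87 meV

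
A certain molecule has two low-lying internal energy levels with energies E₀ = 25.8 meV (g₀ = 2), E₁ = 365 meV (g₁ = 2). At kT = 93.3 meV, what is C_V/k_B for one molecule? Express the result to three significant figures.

0.331

Eᵢ/kT = 0.27653, 3.9121.
Z = Σ gᵢe^(−Eᵢ/kT) = 2·e^(−0.27653) + 2·e^(−3.9121) = 1.5168 + 0.039997 = 1.5568.
⟨E⟩ = 34.515 meV, ⟨E²⟩ = 4071.3 meV².
C_V/k_B = (⟨E²⟩ − ⟨E⟩²)/(kT)² = (4071.3 − 1191.3)/8704.9 = 0.331.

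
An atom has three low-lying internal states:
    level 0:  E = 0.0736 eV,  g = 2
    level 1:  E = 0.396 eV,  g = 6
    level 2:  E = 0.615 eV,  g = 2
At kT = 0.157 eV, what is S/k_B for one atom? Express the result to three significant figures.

Eᵢ/kT = 0.46879, 2.5223, 3.9172.
Z = Σ gᵢe^(−Eᵢ/kT) = 2·e^(−0.46879) + 6·e^(−2.5223) + 2·e^(−3.9172) = 1.2515 + 0.48165 + 0.039793 = 1.7729.
⟨E⟩ = Σ EᵢPᵢ = 0.17334 eV.
S/k_B = ln Z + ⟨E⟩/kT = ln(1.7729) + 0.17334/0.157 = 0.57262 + 1.1041 = 1.68.

1.68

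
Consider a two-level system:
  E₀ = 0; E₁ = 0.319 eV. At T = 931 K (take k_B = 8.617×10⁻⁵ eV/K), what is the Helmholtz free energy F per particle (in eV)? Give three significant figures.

k_BT = 8.617×10⁻⁵ × 931 K = 0.080224 eV.
Eᵢ/kT = 0, 3.9764.
Z = Σ e^(−Eᵢ/kT) = e^(−0) + e^(−3.9764) = 1.0000 + 0.018753 = 1.0188.
F = −kT ln Z = −0.080224 × ln(1.0188) = −0.080224 × 0.018625 = -0.00149 eV.

-0.00149 eV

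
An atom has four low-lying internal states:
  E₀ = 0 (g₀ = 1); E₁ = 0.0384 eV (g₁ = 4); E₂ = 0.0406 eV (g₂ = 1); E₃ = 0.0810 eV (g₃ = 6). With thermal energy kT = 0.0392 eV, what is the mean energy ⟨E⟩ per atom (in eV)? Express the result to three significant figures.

Eᵢ/kT = 0, 0.97959, 1.0357, 2.0663.
Z = Σ gᵢe^(−Eᵢ/kT) = 1·e^(−0) + 4·e^(−0.97959) + 1·e^(−1.0357) + 6·e^(−2.0663) = 1.0000 + 1.5019 + 0.35498 + 0.75992 = 3.6168.
⟨E⟩ = Σ Eᵢ gᵢe^(−Eᵢ/kT) / Z = (0·1.0000 + 0.0384·1.5019 + 0.0406·0.35498 + 0.0810·0.75992) / 3.6168 = 0.0369 eV.

0.0369 eV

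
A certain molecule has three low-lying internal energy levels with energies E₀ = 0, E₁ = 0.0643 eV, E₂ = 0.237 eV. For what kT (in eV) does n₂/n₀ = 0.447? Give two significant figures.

0.29 eV

n₂/n₀ = exp[−(E₂−E₀)/kT] = 0.447.
⇒ (E₂−E₀)/kT = ln(1/0.447) = ln(2.237) = 0.8051.
kT = 0.237 eV / 0.8051 = 0.29 eV.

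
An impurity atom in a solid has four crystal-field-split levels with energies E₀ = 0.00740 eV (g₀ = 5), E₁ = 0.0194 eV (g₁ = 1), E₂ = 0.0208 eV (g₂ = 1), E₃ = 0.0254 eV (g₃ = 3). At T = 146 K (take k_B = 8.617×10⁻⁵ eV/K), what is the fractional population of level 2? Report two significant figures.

k_BT = 8.617×10⁻⁵ × 146 K = 0.01258 eV.
Eᵢ/kT = 0.5882, 1.542, 1.653, 2.019.
Z = Σ gᵢe^(−Eᵢ/kT) = 5·e^(−0.5882) + 1·e^(−1.542) + 1·e^(−1.653) + 3·e^(−2.019) = 2.777 + 0.2140 + 0.1915 + 0.3984 = 3.581.
P₂ = g₂ e^(−E₂/kT) / Z = 0.1915/3.581 = 0.053.

0.053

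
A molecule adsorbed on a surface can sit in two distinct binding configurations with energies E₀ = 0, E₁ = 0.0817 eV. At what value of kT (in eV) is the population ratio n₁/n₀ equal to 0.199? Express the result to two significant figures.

n₁/n₀ = exp[−(E₁−E₀)/kT] = 0.199.
⇒ (E₁−E₀)/kT = ln(1/0.199) = ln(5.025) = 1.614.
kT = 0.0817 eV / 1.614 = 0.051 eV.

0.051 eV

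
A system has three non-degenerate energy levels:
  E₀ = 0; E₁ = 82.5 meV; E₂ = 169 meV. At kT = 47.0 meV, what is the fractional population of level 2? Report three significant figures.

0.0229

Eᵢ/kT = 0, 1.7553, 3.5957.
Z = Σ e^(−Eᵢ/kT) = e^(−0) + e^(−1.7553) + e^(−3.5957) = 1.0000 + 0.17286 + 0.027441 = 1.2003.
P₂ = e^(−E₂/kT) / Z = 0.027441/1.2003 = 0.0229.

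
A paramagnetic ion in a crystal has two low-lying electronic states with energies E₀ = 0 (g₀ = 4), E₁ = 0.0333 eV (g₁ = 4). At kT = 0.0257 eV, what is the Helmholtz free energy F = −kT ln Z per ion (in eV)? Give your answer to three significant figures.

-0.0418 eV

Eᵢ/kT = 0, 1.2957.
Z = Σ gᵢe^(−Eᵢ/kT) = 4·e^(−0) + 4·e^(−1.2957) = 4.0000 + 1.0948 = 5.0948.
F = −kT ln Z = −0.0257 × ln(5.0948) = −0.0257 × 1.6282 = -0.0418 eV.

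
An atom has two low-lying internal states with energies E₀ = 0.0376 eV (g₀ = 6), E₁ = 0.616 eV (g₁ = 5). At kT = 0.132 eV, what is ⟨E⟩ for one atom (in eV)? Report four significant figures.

Eᵢ/kT = 0.284848, 4.66667.
Z = Σ gᵢe^(−Eᵢ/kT) = 6·e^(−0.284848) + 5·e^(−4.66667) = 4.51277 + 0.0470177 = 4.55979.
⟨E⟩ = Σ Eᵢ gᵢe^(−Eᵢ/kT) / Z = (0.0376·4.51277 + 0.616·0.0470177) / 4.55979 = 0.04356 eV.

0.04356 eV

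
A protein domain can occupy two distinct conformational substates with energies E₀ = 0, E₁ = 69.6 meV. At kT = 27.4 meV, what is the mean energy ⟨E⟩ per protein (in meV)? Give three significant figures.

5.09 meV

Eᵢ/kT = 0, 2.5401.
Z = Σ e^(−Eᵢ/kT) = e^(−0) + e^(−2.5401) = 1.0000 + 0.078859 = 1.0789.
⟨E⟩ = Σ Eᵢ e^(−Eᵢ/kT) / Z = (0·1.0000 + 69.6·0.078859) / 1.0789 = 5.09 meV.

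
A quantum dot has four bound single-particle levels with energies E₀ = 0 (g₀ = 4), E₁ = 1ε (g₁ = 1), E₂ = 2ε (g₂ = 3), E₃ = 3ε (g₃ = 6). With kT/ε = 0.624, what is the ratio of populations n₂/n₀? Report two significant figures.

0.030

n₂/n₀ = (g₂/g₀) exp[−(E₂−E₀)/kT] = (3/4) × exp(−(2ε)/(0.624ε)) = (3/4) × exp(-3.205) = 0.030.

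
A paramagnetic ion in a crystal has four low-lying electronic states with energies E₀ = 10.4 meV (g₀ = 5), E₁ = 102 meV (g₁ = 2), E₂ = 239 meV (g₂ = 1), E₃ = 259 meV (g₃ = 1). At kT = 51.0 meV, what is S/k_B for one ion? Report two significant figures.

Eᵢ/kT = 0.2039, 2.000, 4.686, 5.078.
Z = Σ gᵢe^(−Eᵢ/kT) = 5·e^(−0.2039) + 2·e^(−2.000) + 1·e^(−4.686) + 1·e^(−5.078) = 4.078 + 0.2707 + 0.009224 + 0.006232 = 4.364.
⟨E⟩ = Σ EᵢPᵢ = 16.92 meV.
S/k_B = ln Z + ⟨E⟩/kT = ln(4.364) + 16.92/51.0 = 1.473 + 0.3318 = 1.8.

1.8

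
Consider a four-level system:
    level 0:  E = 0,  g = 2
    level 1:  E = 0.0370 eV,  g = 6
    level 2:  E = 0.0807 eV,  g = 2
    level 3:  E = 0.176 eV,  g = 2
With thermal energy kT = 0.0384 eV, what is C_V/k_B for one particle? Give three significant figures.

Eᵢ/kT = 0, 0.96354, 2.1016, 4.5833.
Z = Σ gᵢe^(−Eᵢ/kT) = 2·e^(−0) + 6·e^(−0.96354) + 2·e^(−2.1016) + 2·e^(−4.5833) = 2.0000 + 2.2892 + 0.24452 + 0.020442 = 4.5542.
⟨E⟩ = 0.023721 eV, ⟨E²⟩ = 0.0011768 eV².
C_V/k_B = (⟨E²⟩ − ⟨E⟩²)/(kT)² = (0.0011768 − 0.00056269)/0.0014746 = 0.416.

0.416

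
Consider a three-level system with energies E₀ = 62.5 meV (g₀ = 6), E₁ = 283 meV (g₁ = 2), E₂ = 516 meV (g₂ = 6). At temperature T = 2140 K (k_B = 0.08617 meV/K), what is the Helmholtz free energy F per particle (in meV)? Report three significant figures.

k_BT = 0.08617 × 2140 K = 184.40 meV.
Eᵢ/kT = 0.33894, 1.5347, 2.7983.
Z = Σ gᵢe^(−Eᵢ/kT) = 6·e^(−0.33894) + 2·e^(−1.5347) + 6·e^(−2.7983) = 4.2752 + 0.43104 + 0.36548 = 5.0717.
F = −kT ln Z = −184.40 × ln(5.0717) = −184.40 × 1.6237 = -299 meV.

-299 meV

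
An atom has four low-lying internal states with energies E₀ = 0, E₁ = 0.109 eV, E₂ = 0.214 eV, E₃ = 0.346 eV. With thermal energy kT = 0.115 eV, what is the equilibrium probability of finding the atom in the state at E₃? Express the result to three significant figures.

Eᵢ/kT = 0, 0.94783, 1.8609, 3.0087.
Z = Σ e^(−Eᵢ/kT) = e^(−0) + e^(−0.94783) + e^(−1.8609) + e^(−3.0087) = 1.0000 + 0.38758 + 0.15553 + 0.049356 = 1.5925.
P₃ = e^(−E₃/kT) / Z = 0.049356/1.5925 = 0.0310.

0.0310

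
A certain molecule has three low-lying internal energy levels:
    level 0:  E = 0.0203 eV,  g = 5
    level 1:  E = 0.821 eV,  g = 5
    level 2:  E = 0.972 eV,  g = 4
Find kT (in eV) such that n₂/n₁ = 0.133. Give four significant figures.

n₂/n₁ = (g₂/g₁) exp[−(E₂−E₁)/kT] = 0.133.
⇒ (E₂−E₁)/kT = ln((4/5)/0.133) = ln(6.01504) = 1.79426.
kT = 0.151 eV / 1.79426 = 0.08416 eV.

0.08416 eV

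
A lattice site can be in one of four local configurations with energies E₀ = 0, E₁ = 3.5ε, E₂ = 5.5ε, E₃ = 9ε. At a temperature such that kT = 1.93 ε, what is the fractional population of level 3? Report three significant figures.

0.00767

Eᵢ/kT = 0, 1.8135, 2.8497, 4.6632.
Z = Σ e^(−Eᵢ/kT) = e^(−0) + e^(−1.8135) + e^(−2.8497) + e^(−4.6632) = 1.0000 + 0.16308 + 0.057862 + 0.0094362 = 1.2304.
P₃ = e^(−E₃/kT) / Z = 0.0094362/1.2304 = 0.00767.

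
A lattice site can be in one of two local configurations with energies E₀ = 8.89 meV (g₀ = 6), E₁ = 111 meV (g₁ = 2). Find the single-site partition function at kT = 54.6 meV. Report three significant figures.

Eᵢ/kT = 0.16282, 2.0330.
Z = Σ gᵢe^(−Eᵢ/kT) = 6·e^(−0.16282) + 2·e^(−2.0330) = 5.0985 + 0.26188 = 5.3604.

Z = 5.36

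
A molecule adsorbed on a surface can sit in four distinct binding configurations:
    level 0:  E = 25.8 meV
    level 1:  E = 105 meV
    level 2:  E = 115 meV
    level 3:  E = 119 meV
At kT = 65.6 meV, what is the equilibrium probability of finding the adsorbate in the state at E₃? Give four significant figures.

0.1344

Eᵢ/kT = 0.393293, 1.60061, 1.75305, 1.81402.
Z = Σ e^(−Eᵢ/kT) = e^(−0.393293) + e^(−1.60061) + e^(−1.75305) + e^(−1.81402) = 0.674831 + 0.201773 + 0.173245 + 0.162998 = 1.21285.
P₃ = e^(−E₃/kT) / Z = 0.162998/1.21285 = 0.1344.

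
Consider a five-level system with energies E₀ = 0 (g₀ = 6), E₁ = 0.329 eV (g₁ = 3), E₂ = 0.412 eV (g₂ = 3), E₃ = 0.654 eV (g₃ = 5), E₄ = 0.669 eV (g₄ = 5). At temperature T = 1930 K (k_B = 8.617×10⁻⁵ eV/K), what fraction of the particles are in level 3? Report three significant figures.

k_BT = 8.617×10⁻⁵ × 1930 K = 0.16631 eV.
Eᵢ/kT = 0, 1.9782, 2.4773, 3.9324, 4.0226.
Z = Σ gᵢe^(−Eᵢ/kT) = 6·e^(−0) + 3·e^(−1.9782) + 3·e^(−2.4773) + 5·e^(−3.9324) + 5·e^(−4.0226) = 6.0000 + 0.41495 + 0.25191 + 0.097983 + 0.089532 = 6.8544.
P₃ = g₃ e^(−E₃/kT) / Z = 0.097983/6.8544 = 0.0143.

0.0143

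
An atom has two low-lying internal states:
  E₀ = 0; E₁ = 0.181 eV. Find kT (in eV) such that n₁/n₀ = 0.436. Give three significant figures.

0.218 eV

n₁/n₀ = exp[−(E₁−E₀)/kT] = 0.436.
⇒ (E₁−E₀)/kT = ln(1/0.436) = ln(2.2936) = 0.83012.
kT = 0.181 eV / 0.83012 = 0.218 eV.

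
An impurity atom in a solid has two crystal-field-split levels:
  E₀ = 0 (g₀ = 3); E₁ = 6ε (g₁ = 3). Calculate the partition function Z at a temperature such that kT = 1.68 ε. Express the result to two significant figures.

Z = 3.1

Eᵢ/kT = 0, 3.571.
Z = Σ gᵢe^(−Eᵢ/kT) = 3·e^(−0) + 3·e^(−3.571) = 3.000 + 0.08438 = 3.084.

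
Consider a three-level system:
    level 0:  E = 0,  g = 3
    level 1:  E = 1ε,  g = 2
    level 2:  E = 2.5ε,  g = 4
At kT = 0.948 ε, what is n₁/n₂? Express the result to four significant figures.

2.433

n₁/n₂ = (g₁/g₂) exp[−(E₁−E₂)/kT] = (2/4) × exp(−(-1.5ε)/(0.948ε)) = (2/4) × exp(1.58228) = 2.433.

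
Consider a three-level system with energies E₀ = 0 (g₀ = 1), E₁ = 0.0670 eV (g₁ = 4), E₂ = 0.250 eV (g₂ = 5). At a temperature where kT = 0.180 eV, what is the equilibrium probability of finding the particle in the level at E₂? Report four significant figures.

Eᵢ/kT = 0, 0.372222, 1.38889.
Z = Σ gᵢe^(−Eᵢ/kT) = 1·e^(−0) + 4·e^(−0.372222) + 5·e^(−1.38889) = 1.00000 + 2.75680 + 1.24676 = 5.00356.
P₂ = g₂ e^(−E₂/kT) / Z = 1.24676/5.00356 = 0.2492.

0.2492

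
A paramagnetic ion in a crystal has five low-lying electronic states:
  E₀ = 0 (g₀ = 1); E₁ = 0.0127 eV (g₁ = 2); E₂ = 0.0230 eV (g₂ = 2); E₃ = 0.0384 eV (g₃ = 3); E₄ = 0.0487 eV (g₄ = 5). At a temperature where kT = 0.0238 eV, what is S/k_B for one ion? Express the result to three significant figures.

Eᵢ/kT = 0, 0.53361, 0.96639, 1.6134, 2.0462.
Z = Σ gᵢe^(−Eᵢ/kT) = 1·e^(−0) + 2·e^(−0.53361) + 2·e^(−0.96639) + 3·e^(−1.6134) + 5·e^(−2.0462) = 1.0000 + 1.1730 + 0.76091 + 0.59763 + 0.64613 = 4.1777.
⟨E⟩ = Σ EᵢPᵢ = 0.020780 eV.
S/k_B = ln Z + ⟨E⟩/kT = ln(4.1777) + 0.020780/0.0238 = 1.4298 + 0.87311 = 2.30.

2.30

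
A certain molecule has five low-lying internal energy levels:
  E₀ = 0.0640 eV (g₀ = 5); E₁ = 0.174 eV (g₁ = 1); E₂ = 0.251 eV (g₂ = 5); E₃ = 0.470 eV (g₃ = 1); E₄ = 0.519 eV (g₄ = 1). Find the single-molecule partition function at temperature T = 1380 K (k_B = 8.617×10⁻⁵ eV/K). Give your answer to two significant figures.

k_BT = 8.617×10⁻⁵ × 1380 K = 0.1189 eV.
Eᵢ/kT = 0.5383, 1.463, 2.111, 3.953, 4.365.
Z = Σ gᵢe^(−Eᵢ/kT) = 5·e^(−0.5383) + 1·e^(−1.463) + 5·e^(−2.111) + 1·e^(−3.953) + 1·e^(−4.365) = 2.919 + 0.2315 + 0.6056 + 0.01920 + 0.01271 = 3.788.

Z = 3.8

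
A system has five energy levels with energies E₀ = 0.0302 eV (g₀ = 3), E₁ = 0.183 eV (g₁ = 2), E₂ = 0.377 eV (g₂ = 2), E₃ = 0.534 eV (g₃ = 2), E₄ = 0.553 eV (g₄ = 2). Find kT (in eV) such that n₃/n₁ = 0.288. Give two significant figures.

n₃/n₁ = (g₃/g₁) exp[−(E₃−E₁)/kT] = 0.288.
⇒ (E₃−E₁)/kT = ln((2/2)/0.288) = ln(3.472) = 1.245.
kT = 0.351 eV / 1.245 = 0.28 eV.

0.28 eV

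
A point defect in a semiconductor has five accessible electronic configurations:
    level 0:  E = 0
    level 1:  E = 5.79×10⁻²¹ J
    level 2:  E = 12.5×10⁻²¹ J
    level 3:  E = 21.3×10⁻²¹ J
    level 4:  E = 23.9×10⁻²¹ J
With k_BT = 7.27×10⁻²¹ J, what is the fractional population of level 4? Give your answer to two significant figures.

0.022

Eᵢ/kT = 0, 0.7964, 1.719, 2.930, 3.287.
Z = Σ e^(−Eᵢ/kT) = e^(−0) + e^(−0.7964) + e^(−1.719) + e^(−2.930) + e^(−3.287) = 1.000 + 0.4509 + 0.1792 + 0.05340 + 0.03737 = 1.721.
P₄ = e^(−E₄/kT) / Z = 0.03737/1.721 = 0.022.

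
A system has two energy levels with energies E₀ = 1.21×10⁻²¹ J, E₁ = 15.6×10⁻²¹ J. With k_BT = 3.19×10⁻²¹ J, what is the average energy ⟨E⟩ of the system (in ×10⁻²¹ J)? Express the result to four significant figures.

1.366 ×10⁻²¹ J

Eᵢ/kT = 0.379310, 4.89028.
Z = Σ e^(−Eᵢ/kT) = e^(−0.379310) + e^(−4.89028) = 0.684333 + 0.00751932 = 0.691852.
⟨E⟩ = Σ Eᵢ e^(−Eᵢ/kT) / Z = (1.21·0.684333 + 15.6·0.00751932) / 0.691852 = 1.366 ×10⁻²¹ J.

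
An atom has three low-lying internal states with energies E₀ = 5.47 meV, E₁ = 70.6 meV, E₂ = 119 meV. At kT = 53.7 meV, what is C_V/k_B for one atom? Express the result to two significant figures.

Eᵢ/kT = 0.1019, 1.315, 2.216.
Z = Σ e^(−Eᵢ/kT) = e^(−0.1019) + e^(−1.315) + e^(−2.216) = 0.9031 + 0.2685 + 0.1090 = 1.281.
⟨E⟩ = 28.78 meV, ⟨E²⟩ = 2271 meV².
C_V/k_B = (⟨E²⟩ − ⟨E⟩²)/(kT)² = (2271 − 828.3)/2884 = 0.50.

0.50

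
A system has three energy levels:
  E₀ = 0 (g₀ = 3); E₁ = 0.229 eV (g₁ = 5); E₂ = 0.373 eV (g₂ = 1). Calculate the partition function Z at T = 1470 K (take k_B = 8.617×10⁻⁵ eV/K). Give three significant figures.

Z = 3.87

k_BT = 8.617×10⁻⁵ × 1470 K = 0.12667 eV.
Eᵢ/kT = 0, 1.8078, 2.9447.
Z = Σ gᵢe^(−Eᵢ/kT) = 3·e^(−0) + 5·e^(−1.8078) + 1·e^(−2.9447) = 3.0000 + 0.82007 + 0.052618 = 3.8727.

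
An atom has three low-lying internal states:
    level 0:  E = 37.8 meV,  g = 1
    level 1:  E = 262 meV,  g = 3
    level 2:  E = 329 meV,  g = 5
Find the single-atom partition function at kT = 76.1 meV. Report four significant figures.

Z = 0.7707

Eᵢ/kT = 0.496715, 3.44284, 4.32326.
Z = Σ gᵢe^(−Eᵢ/kT) = 1·e^(−0.496715) + 3·e^(−3.44284) + 5·e^(−4.32326) = 0.608526 + 0.0959213 + 0.0662830 = 0.770730.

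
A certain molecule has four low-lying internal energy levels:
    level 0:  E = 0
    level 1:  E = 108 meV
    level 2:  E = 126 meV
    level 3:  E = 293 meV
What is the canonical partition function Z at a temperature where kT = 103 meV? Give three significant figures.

Z = 1.70

Eᵢ/kT = 0, 1.0485, 1.2233, 2.8447.
Z = Σ e^(−Eᵢ/kT) = e^(−0) + e^(−1.0485) + e^(−1.2233) + e^(−2.8447) = 1.0000 + 0.35046 + 0.29426 + 0.058152 = 1.7029.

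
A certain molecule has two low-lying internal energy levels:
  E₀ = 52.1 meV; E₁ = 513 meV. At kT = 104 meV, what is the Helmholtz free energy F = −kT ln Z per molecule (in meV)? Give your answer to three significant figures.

Eᵢ/kT = 0.50096, 4.9327.
Z = Σ e^(−Eᵢ/kT) = e^(−0.50096) + e^(−4.9327) = 0.60595 + 0.0072070 = 0.61316.
F = −kT ln Z = −104 × ln(0.61316) = −104 × -0.48913 = 50.9 meV.

50.9 meV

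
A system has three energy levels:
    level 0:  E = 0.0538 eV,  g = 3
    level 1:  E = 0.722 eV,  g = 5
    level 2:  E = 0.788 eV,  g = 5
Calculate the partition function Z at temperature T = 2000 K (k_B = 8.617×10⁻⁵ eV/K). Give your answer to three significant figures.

k_BT = 8.617×10⁻⁵ × 2000 K = 0.17234 eV.
Eᵢ/kT = 0.31217, 4.1894, 4.5724.
Z = Σ gᵢe^(−Eᵢ/kT) = 3·e^(−0.31217) + 5·e^(−4.1894) + 5·e^(−4.5724) = 2.1956 + 0.075777 + 0.051666 = 2.3230.

Z = 2.32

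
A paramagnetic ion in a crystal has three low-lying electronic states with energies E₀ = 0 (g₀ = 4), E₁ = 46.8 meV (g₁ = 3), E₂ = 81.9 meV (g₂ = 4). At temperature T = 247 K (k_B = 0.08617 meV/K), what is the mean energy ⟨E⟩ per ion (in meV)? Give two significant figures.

5.1 meV

k_BT = 0.08617 × 247 K = 21.28 meV.
Eᵢ/kT = 0, 2.199, 3.849.
Z = Σ gᵢe^(−Eᵢ/kT) = 4·e^(−0) + 3·e^(−2.199) + 4·e^(−3.849) = 4.000 + 0.3327 + 0.08520 = 4.418.
⟨E⟩ = Σ Eᵢ gᵢe^(−Eᵢ/kT) / Z = (0·4.000 + 46.8·0.3327 + 81.9·0.08520) / 4.418 = 5.1 meV.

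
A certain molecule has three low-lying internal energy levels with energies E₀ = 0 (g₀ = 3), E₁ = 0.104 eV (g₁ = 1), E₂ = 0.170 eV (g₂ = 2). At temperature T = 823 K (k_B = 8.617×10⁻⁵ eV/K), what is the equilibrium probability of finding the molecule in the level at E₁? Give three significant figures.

k_BT = 8.617×10⁻⁵ × 823 K = 0.070918 eV.
Eᵢ/kT = 0, 1.4665, 2.3971.
Z = Σ gᵢe^(−Eᵢ/kT) = 3·e^(−0) + 1·e^(−1.4665) + 2·e^(−2.3971) = 3.0000 + 0.23073 + 0.18196 = 3.4127.
P₁ = g₁ e^(−E₁/kT) / Z = 0.23073/3.4127 = 0.0676.

0.0676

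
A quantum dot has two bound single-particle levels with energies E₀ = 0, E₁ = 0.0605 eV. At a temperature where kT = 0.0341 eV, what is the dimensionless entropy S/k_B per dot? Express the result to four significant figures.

0.4140

Eᵢ/kT = 0, 1.77419.
Z = Σ e^(−Eᵢ/kT) = e^(−0) + e^(−1.77419) = 1.00000 + 0.169621 = 1.16962.
⟨E⟩ = Σ EᵢPᵢ = 0.00877385 eV.
S/k_B = ln Z + ⟨E⟩/kT = ln(1.16962) + 0.00877385/0.0341 = 0.156679 + 0.257298 = 0.4140.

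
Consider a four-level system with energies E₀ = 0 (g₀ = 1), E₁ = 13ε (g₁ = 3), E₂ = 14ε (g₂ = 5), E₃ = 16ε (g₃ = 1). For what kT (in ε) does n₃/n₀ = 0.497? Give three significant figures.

n₃/n₀ = (g₃/g₀) exp[−(E₃−E₀)/kT] = 0.497.
⇒ (E₃−E₀)/kT = ln((1/1)/0.497) = ln(2.0121) = 0.69918.
kT = 16ε / 0.69918 = 22.9 ε.

22.9 ε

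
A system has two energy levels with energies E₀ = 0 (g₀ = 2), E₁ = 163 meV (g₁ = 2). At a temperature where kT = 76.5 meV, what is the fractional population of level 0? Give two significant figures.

Eᵢ/kT = 0, 2.131.
Z = Σ gᵢe^(−Eᵢ/kT) = 2·e^(−0) + 2·e^(−2.131) = 2.000 + 0.2374 = 2.237.
P₀ = g₀ e^(−E₀/kT) / Z = 2.000/2.237 = 0.89.

0.89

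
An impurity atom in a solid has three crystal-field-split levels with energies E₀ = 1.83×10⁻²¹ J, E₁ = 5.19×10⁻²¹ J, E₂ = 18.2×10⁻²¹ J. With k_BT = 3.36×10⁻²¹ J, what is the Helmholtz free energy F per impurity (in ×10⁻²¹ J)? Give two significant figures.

Eᵢ/kT = 0.5446, 1.545, 5.417.
Z = Σ e^(−Eᵢ/kT) = e^(−0.5446) + e^(−1.545) + e^(−5.417) = 0.5801 + 0.2133 + 0.004440 = 0.7978.
F = −kT ln Z = −3.36 × ln(0.7978) = −3.36 × -0.2259 = 0.76 ×10⁻²¹ J.

0.76 ×10⁻²¹ J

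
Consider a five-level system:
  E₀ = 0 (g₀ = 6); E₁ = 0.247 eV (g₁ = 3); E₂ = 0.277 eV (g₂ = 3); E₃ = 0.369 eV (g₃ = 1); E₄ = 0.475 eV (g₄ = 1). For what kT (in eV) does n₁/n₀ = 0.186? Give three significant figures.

n₁/n₀ = (g₁/g₀) exp[−(E₁−E₀)/kT] = 0.186.
⇒ (E₁−E₀)/kT = ln((3/6)/0.186) = ln(2.6882) = 0.98887.
kT = 0.247 eV / 0.98887 = 0.250 eV.

0.250 eV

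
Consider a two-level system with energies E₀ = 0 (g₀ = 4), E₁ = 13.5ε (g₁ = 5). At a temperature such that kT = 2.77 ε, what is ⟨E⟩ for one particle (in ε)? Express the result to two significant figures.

Eᵢ/kT = 0, 4.874.
Z = Σ gᵢe^(−Eᵢ/kT) = 4·e^(−0) + 5·e^(−4.874) = 4.000 + 0.03821 = 4.038.
⟨E⟩ = Σ Eᵢ gᵢe^(−Eᵢ/kT) / Z = (0·4.000 + 13.5·0.03821) / 4.038 = 0.13 ε.

0.13 ε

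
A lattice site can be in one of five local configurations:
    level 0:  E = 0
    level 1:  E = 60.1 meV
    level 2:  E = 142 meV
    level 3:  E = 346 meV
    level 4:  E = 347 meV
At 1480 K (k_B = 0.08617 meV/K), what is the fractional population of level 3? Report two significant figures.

k_BT = 0.08617 × 1480 K = 127.5 meV.
Eᵢ/kT = 0, 0.4714, 1.114, 2.714, 2.722.
Z = Σ e^(−Eᵢ/kT) = e^(−0) + e^(−0.4714) + e^(−1.114) + e^(−2.714) + e^(−2.722) = 1.000 + 0.6241 + 0.3282 + 0.06627 + 0.06574 = 2.084.
P₃ = e^(−E₃/kT) / Z = 0.06627/2.084 = 0.032.

0.032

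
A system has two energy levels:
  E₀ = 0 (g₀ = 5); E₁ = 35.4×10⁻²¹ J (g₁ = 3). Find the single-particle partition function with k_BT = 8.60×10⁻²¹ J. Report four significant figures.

Z = 5.049

Eᵢ/kT = 0, 4.11628.
Z = Σ gᵢe^(−Eᵢ/kT) = 5·e^(−0) + 3·e^(−4.11628) = 5.00000 + 0.0489152 = 5.04892.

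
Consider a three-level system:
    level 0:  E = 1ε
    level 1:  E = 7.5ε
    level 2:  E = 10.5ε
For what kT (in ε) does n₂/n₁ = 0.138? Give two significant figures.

1.5 ε

n₂/n₁ = exp[−(E₂−E₁)/kT] = 0.138.
⇒ (E₂−E₁)/kT = ln(1/0.138) = ln(7.246) = 1.980.
kT = 3.0ε / 1.980 = 1.5 ε.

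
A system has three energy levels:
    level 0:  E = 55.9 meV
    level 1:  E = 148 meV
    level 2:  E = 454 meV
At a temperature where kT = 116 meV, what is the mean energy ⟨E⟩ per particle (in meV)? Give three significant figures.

92.6 meV

Eᵢ/kT = 0.48190, 1.2759, 3.9138.
Z = Σ e^(−Eᵢ/kT) = e^(−0.48190) + e^(−1.2759) + e^(−3.9138) = 0.61761 + 0.27918 + 0.019964 = 0.91675.
⟨E⟩ = Σ Eᵢ e^(−Eᵢ/kT) / Z = (55.9·0.61761 + 148·0.27918 + 454·0.019964) / 0.91675 = 92.6 meV.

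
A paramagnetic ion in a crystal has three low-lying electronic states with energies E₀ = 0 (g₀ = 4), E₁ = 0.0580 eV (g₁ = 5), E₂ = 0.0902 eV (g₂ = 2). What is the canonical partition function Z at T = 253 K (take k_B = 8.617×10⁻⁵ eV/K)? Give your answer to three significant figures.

Z = 4.38

k_BT = 8.617×10⁻⁵ × 253 K = 0.021801 eV.
Eᵢ/kT = 0, 2.6604, 4.1374.
Z = Σ gᵢe^(−Eᵢ/kT) = 4·e^(−0) + 5·e^(−2.6604) + 2·e^(−4.1374) = 4.0000 + 0.34960 + 0.031929 = 4.3815.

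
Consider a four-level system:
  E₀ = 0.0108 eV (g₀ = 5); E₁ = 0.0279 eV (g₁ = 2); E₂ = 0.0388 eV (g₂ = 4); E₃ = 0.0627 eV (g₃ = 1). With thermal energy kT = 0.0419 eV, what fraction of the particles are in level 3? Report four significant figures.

Eᵢ/kT = 0.257757, 0.665871, 0.926014, 1.49642.
Z = Σ gᵢe^(−Eᵢ/kT) = 5·e^(−0.257757) + 2·e^(−0.665871) + 4·e^(−0.926014) + 1·e^(−1.49642) = 3.86391 + 1.02765 + 1.58452 + 0.223930 = 6.70001.
P₃ = g₃ e^(−E₃/kT) / Z = 0.223930/6.70001 = 0.03342.

0.03342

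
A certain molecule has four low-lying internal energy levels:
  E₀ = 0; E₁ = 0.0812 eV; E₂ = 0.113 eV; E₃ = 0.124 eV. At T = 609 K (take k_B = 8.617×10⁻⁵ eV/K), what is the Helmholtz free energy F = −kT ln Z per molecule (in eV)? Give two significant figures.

-0.019 eV

k_BT = 8.617×10⁻⁵ × 609 K = 0.05248 eV.
Eᵢ/kT = 0, 1.547, 2.153, 2.363.
Z = Σ e^(−Eᵢ/kT) = e^(−0) + e^(−1.547) + e^(−2.153) + e^(−2.363) = 1.000 + 0.2129 + 0.1161 + 0.09414 = 1.423.
F = −kT ln Z = −0.05248 × ln(1.423) = −0.05248 × 0.3528 = -0.019 eV.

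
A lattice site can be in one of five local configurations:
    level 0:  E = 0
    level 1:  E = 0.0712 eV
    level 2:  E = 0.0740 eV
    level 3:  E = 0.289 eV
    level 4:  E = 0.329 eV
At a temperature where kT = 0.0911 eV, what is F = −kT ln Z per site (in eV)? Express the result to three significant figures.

-0.0618 eV

Eᵢ/kT = 0, 0.78156, 0.81229, 3.1723, 3.6114.
Z = Σ e^(−Eᵢ/kT) = e^(−0) + e^(−0.78156) + e^(−0.81229) + e^(−3.1723) + e^(−3.6114) = 1.0000 + 0.45769 + 0.44384 + 0.041907 + 0.027014 = 1.9705.
F = −kT ln Z = −0.0911 × ln(1.9705) = −0.0911 × 0.67829 = -0.0618 eV.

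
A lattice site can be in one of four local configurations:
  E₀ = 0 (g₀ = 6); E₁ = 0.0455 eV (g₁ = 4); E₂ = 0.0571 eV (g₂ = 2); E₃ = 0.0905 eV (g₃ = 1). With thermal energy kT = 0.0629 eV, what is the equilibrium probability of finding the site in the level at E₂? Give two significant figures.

Eᵢ/kT = 0, 0.7234, 0.9078, 1.439.
Z = Σ gᵢe^(−Eᵢ/kT) = 6·e^(−0) + 4·e^(−0.7234) + 2·e^(−0.9078) + 1·e^(−1.439) = 6.000 + 1.940 + 0.8068 + 0.2372 = 8.984.
P₂ = g₂ e^(−E₂/kT) / Z = 0.8068/8.984 = 0.090.

0.090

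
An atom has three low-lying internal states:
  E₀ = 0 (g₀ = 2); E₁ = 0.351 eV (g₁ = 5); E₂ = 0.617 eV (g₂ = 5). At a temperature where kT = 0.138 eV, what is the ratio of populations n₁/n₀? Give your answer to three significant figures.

0.196

n₁/n₀ = (g₁/g₀) exp[−(E₁−E₀)/kT] = (5/2) × exp(−(0.351 eV)/(0.138 eV)) = (5/2) × exp(-2.5435) = 0.196.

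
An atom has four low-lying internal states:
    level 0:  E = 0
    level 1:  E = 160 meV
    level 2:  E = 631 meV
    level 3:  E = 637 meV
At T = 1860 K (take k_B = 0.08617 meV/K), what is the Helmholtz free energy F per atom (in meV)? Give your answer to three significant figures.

k_BT = 0.08617 × 1860 K = 160.28 meV.
Eᵢ/kT = 0, 0.99825, 3.9369, 3.9743.
Z = Σ e^(−Eᵢ/kT) = e^(−0) + e^(−0.99825) + e^(−3.9369) + e^(−3.9743) = 1.0000 + 0.36852 + 0.019509 + 0.018792 = 1.4068.
F = −kT ln Z = −160.28 × ln(1.4068) = −160.28 × 0.34132 = -54.7 meV.

-54.7 meV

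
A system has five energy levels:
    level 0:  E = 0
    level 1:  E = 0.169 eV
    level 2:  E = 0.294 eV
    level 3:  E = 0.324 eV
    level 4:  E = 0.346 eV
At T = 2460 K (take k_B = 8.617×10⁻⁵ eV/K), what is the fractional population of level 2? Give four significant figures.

k_BT = 8.617×10⁻⁵ × 2460 K = 0.211978 eV.
Eᵢ/kT = 0, 0.797253, 1.38694, 1.52846, 1.63224.
Z = Σ e^(−Eᵢ/kT) = e^(−0) + e^(−0.797253) + e^(−1.38694) + e^(−1.52846) + e^(−1.63224) = 1.00000 + 0.450565 + 0.249839 + 0.216869 + 0.195491 = 2.11276.
P₂ = e^(−E₂/kT) / Z = 0.249839/2.11276 = 0.1183.

0.1183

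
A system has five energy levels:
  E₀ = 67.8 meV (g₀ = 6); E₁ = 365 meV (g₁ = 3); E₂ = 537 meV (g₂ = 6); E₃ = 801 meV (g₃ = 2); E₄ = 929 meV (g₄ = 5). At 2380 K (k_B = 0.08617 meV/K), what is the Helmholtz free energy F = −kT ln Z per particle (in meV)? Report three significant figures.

k_BT = 0.08617 × 2380 K = 205.08 meV.
Eᵢ/kT = 0.33060, 1.7798, 2.6185, 3.9058, 4.5299.
Z = Σ gᵢe^(−Eᵢ/kT) = 6·e^(−0.33060) + 3·e^(−1.7798) + 6·e^(−2.6185) + 2·e^(−3.9058) + 5·e^(−4.5299) = 4.3110 + 0.50602 + 0.43747 + 0.040250 + 0.053909 = 5.3486.
F = −kT ln Z = −205.08 × ln(5.3486) = −205.08 × 1.6768 = -344 meV.

-344 meV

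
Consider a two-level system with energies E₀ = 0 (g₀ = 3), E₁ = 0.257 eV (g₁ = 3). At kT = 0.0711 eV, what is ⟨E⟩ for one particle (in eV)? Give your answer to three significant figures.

0.00674 eV

Eᵢ/kT = 0, 3.6146.
Z = Σ gᵢe^(−Eᵢ/kT) = 3·e^(−0) + 3·e^(−3.6146) = 3.0000 + 0.080783 = 3.0808.
⟨E⟩ = Σ Eᵢ gᵢe^(−Eᵢ/kT) / Z = (0·3.0000 + 0.257·0.080783) / 3.0808 = 0.00674 eV.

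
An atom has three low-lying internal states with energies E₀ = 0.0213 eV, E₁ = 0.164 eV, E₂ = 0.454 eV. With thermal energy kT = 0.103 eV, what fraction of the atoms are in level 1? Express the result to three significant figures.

0.198

Eᵢ/kT = 0.20680, 1.5922, 4.4078.
Z = Σ e^(−Eᵢ/kT) = e^(−0.20680) + e^(−1.5922) + e^(−4.4078) = 0.81318 + 0.20348 + 0.012182 = 1.0288.
P₁ = e^(−E₁/kT) / Z = 0.20348/1.0288 = 0.198.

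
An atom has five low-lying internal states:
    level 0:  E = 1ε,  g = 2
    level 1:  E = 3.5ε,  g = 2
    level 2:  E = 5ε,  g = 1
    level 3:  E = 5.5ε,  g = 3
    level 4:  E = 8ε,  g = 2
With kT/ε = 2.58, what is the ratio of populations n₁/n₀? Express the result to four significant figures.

0.3795

n₁/n₀ = (g₁/g₀) exp[−(E₁−E₀)/kT] = (2/2) × exp(−(2.5ε)/(2.58ε)) = (2/2) × exp(-0.968992) = 0.3795.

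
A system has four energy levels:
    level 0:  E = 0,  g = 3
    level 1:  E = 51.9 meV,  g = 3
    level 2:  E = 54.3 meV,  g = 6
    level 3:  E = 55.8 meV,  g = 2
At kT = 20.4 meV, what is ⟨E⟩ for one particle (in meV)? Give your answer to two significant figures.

11 meV

Eᵢ/kT = 0, 2.544, 2.662, 2.735.
Z = Σ gᵢe^(−Eᵢ/kT) = 3·e^(−0) + 3·e^(−2.544) + 6·e^(−2.662) + 2·e^(−2.735) = 3.000 + 0.2357 + 0.4189 + 0.1298 = 3.784.
⟨E⟩ = Σ Eᵢ gᵢe^(−Eᵢ/kT) / Z = (0·3.000 + 51.9·0.2357 + 54.3·0.4189 + 55.8·0.1298) / 3.784 = 11 meV.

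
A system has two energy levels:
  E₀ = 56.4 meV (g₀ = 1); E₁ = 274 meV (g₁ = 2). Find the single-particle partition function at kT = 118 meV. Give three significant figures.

Eᵢ/kT = 0.47797, 2.3220.
Z = Σ gᵢe^(−Eᵢ/kT) = 1·e^(−0.47797) + 2·e^(−2.3220) = 0.62004 + 0.19615 = 0.81619.

Z = 0.816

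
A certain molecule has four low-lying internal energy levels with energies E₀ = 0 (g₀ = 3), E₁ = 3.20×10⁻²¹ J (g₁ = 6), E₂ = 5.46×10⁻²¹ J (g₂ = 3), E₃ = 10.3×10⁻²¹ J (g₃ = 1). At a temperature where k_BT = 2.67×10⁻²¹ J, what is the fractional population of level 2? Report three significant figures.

0.0744

Eᵢ/kT = 0, 1.1985, 2.0449, 3.8577.
Z = Σ gᵢe^(−Eᵢ/kT) = 3·e^(−0) + 6·e^(−1.1985) + 3·e^(−2.0449) + 1·e^(−3.8577) = 3.0000 + 1.8099 + 0.38818 + 0.021117 = 5.2192.
P₂ = g₂ e^(−E₂/kT) / Z = 0.38818/5.2192 = 0.0744.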